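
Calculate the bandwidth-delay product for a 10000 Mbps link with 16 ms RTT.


BDP = bandwidth * RTT
= 10000 Mbps * 16 ms
= 10000 * 1e6 * 16 / 1000 bits
= 160000000 bits
= 20000000 bytes
= 19531.25 KB
BDP = 160000000 bits (20000000 bytes)


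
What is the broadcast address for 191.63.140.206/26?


Network: 191.63.140.192/26
Host bits = 6
Set all host bits to 1:
Broadcast: 191.63.140.255


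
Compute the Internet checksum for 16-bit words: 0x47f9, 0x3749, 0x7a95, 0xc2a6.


Sum all words (with carry folding):
+ 0x47f9 = 0x47f9
+ 0x3749 = 0x7f42
+ 0x7a95 = 0xf9d7
+ 0xc2a6 = 0xbc7e
One's complement: ~0xbc7e
Checksum = 0x4381


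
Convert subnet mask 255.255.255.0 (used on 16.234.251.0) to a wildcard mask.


Subnet mask: 255.255.255.0
Wildcard = 255.255.255.255 - subnet mask
255 - 255 = 0
255 - 255 = 0
255 - 255 = 0
255 - 0 = 255
Wildcard: 0.0.0.255


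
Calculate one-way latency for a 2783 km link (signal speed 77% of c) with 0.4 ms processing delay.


Speed = 0.77 * 3e5 km/s = 231000 km/s
Propagation delay = 2783 / 231000 = 0.012 s = 12.0476 ms
Processing delay = 0.4 ms
Total one-way latency = 12.4476 ms


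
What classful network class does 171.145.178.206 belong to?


First octet: 171
Binary: 10101011
10xxxxxx -> Class B (128-191)
Class B, default mask 255.255.0.0 (/16)


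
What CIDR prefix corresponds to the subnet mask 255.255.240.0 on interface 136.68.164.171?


Binary: 11111111.11111111.11110000.00000000
Count leading 1s
Prefix: /20


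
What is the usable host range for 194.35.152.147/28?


Network: 194.35.152.144
Broadcast: 194.35.152.159
First usable = network + 1
Last usable = broadcast - 1
Range: 194.35.152.145 to 194.35.152.158


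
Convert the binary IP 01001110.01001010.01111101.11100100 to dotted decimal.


01001110 = 78
01001010 = 74
01111101 = 125
11100100 = 228
IP: 78.74.125.228


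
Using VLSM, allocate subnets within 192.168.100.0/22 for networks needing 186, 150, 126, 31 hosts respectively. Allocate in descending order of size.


186 hosts -> /24 (254 usable): 192.168.100.0/24
150 hosts -> /24 (254 usable): 192.168.101.0/24
126 hosts -> /25 (126 usable): 192.168.102.0/25
31 hosts -> /26 (62 usable): 192.168.102.128/26
Allocation: 192.168.100.0/24 (186 hosts, 254 usable); 192.168.101.0/24 (150 hosts, 254 usable); 192.168.102.0/25 (126 hosts, 126 usable); 192.168.102.128/26 (31 hosts, 62 usable)


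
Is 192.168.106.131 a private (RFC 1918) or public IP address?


RFC 1918 private ranges:
  10.0.0.0/8 (10.0.0.0 - 10.255.255.255)
  172.16.0.0/12 (172.16.0.0 - 172.31.255.255)
  192.168.0.0/16 (192.168.0.0 - 192.168.255.255)
Private (in 192.168.0.0/16)


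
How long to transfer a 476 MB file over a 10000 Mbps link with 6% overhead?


Effective throughput = 10000 * (1 - 6/100) = 9400 Mbps
File size in Mb = 476 * 8 = 3808 Mb
Time = 3808 / 9400
Time = 0.4051 seconds


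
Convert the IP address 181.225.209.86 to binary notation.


181 = 10110101
225 = 11100001
209 = 11010001
86 = 01010110
Binary: 10110101.11100001.11010001.01010110


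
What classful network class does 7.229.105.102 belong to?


First octet: 7
Binary: 00000111
0xxxxxxx -> Class A (1-126)
Class A, default mask 255.0.0.0 (/8)


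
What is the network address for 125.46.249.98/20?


IP:   01111101.00101110.11111001.01100010
Mask: 11111111.11111111.11110000.00000000
AND operation:
Net:  01111101.00101110.11110000.00000000
Network: 125.46.240.0/20


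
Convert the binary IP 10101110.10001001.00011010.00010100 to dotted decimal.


10101110 = 174
10001001 = 137
00011010 = 26
00010100 = 20
IP: 174.137.26.20


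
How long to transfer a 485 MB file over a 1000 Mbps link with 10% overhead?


Effective throughput = 1000 * (1 - 10/100) = 900 Mbps
File size in Mb = 485 * 8 = 3880 Mb
Time = 3880 / 900
Time = 4.3111 seconds


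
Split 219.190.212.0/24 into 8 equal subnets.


New prefix = 24 + 3 = 27
Each subnet has 32 addresses
  219.190.212.0/27
  219.190.212.32/27
  219.190.212.64/27
  219.190.212.96/27
  219.190.212.128/27
  219.190.212.160/27
  219.190.212.192/27
  219.190.212.224/27
Subnets: 219.190.212.0/27, 219.190.212.32/27, 219.190.212.64/27, 219.190.212.96/27, 219.190.212.128/27, 219.190.212.160/27, 219.190.212.192/27, 219.190.212.224/27


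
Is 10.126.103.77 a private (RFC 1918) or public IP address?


RFC 1918 private ranges:
  10.0.0.0/8 (10.0.0.0 - 10.255.255.255)
  172.16.0.0/12 (172.16.0.0 - 172.31.255.255)
  192.168.0.0/16 (192.168.0.0 - 192.168.255.255)
Private (in 10.0.0.0/8)


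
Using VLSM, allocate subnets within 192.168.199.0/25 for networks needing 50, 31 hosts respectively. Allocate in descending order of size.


50 hosts -> /26 (62 usable): 192.168.199.0/26
31 hosts -> /26 (62 usable): 192.168.199.64/26
Allocation: 192.168.199.0/26 (50 hosts, 62 usable); 192.168.199.64/26 (31 hosts, 62 usable)


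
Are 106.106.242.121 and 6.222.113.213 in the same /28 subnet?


Mask: 255.255.255.240
106.106.242.121 AND mask = 106.106.242.112
6.222.113.213 AND mask = 6.222.113.208
No, different subnets (106.106.242.112 vs 6.222.113.208)


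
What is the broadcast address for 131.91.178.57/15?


Network: 131.90.0.0/15
Host bits = 17
Set all host bits to 1:
Broadcast: 131.91.255.255


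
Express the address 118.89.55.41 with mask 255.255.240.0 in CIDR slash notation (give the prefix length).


Binary: 11111111.11111111.11110000.00000000
Count leading 1s
Prefix: /20


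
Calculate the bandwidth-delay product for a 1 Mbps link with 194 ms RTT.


BDP = bandwidth * RTT
= 1 Mbps * 194 ms
= 1 * 1e6 * 194 / 1000 bits
= 194000 bits
= 24250 bytes
= 23.6816 KB
BDP = 194000 bits (24250 bytes)


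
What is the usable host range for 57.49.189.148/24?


Network: 57.49.189.0
Broadcast: 57.49.189.255
First usable = network + 1
Last usable = broadcast - 1
Range: 57.49.189.1 to 57.49.189.254


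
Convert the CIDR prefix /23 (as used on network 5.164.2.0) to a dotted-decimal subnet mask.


/23 means 23 network bits, 9 host bits
Binary: 11111111111111111111111000000000
Mask: 255.255.254.0


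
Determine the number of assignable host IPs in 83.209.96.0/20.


Host bits = 32 - 20 = 12
Total addresses = 2^12 = 4096
Usable = total - 2 (network and broadcast)
Usable hosts: 4094


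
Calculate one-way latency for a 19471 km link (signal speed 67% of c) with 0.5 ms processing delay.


Speed = 0.67 * 3e5 km/s = 201000 km/s
Propagation delay = 19471 / 201000 = 0.0969 s = 96.8706 ms
Processing delay = 0.5 ms
Total one-way latency = 97.3706 ms


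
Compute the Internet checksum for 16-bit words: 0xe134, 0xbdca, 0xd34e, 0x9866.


Sum all words (with carry folding):
+ 0xe134 = 0xe134
+ 0xbdca = 0x9eff
+ 0xd34e = 0x724e
+ 0x9866 = 0x0ab5
One's complement: ~0x0ab5
Checksum = 0xf54a


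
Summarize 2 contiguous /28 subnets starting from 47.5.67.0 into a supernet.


Original prefix: /28
Number of subnets: 2 = 2^1
New prefix = 28 - 1 = 27
Supernet: 47.5.67.0/27


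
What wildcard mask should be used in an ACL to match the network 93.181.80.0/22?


Subnet mask: 255.255.252.0
Wildcard = 255.255.255.255 - subnet mask
255 - 255 = 0
255 - 255 = 0
255 - 252 = 3
255 - 0 = 255
Wildcard: 0.0.3.255


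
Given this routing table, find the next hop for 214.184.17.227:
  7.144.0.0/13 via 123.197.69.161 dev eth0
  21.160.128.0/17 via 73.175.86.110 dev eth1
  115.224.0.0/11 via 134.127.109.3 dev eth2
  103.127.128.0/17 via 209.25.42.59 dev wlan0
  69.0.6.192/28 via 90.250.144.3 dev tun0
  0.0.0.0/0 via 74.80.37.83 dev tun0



Longest prefix match for 214.184.17.227:
  /13 7.144.0.0: no
  /17 21.160.128.0: no
  /11 115.224.0.0: no
  /17 103.127.128.0: no
  /28 69.0.6.192: no
  /0 0.0.0.0: MATCH
Selected: next-hop 74.80.37.83 via tun0 (matched /0)


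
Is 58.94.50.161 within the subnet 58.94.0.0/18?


Subnet network: 58.94.0.0
Test IP AND mask: 58.94.0.0
Yes, 58.94.50.161 is in 58.94.0.0/18


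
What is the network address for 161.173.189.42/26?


IP:   10100001.10101101.10111101.00101010
Mask: 11111111.11111111.11111111.11000000
AND operation:
Net:  10100001.10101101.10111101.00000000
Network: 161.173.189.0/26


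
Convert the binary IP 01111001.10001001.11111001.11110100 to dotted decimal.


01111001 = 121
10001001 = 137
11111001 = 249
11110100 = 244
IP: 121.137.249.244


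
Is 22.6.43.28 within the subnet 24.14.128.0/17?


Subnet network: 24.14.128.0
Test IP AND mask: 22.6.0.0
No, 22.6.43.28 is not in 24.14.128.0/17


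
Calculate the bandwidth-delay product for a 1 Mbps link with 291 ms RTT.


BDP = bandwidth * RTT
= 1 Mbps * 291 ms
= 1 * 1e6 * 291 / 1000 bits
= 291000 bits
= 36375 bytes
= 35.5225 KB
BDP = 291000 bits (36375 bytes)


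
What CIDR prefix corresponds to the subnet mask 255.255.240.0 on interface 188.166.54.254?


Binary: 11111111.11111111.11110000.00000000
Count leading 1s
Prefix: /20


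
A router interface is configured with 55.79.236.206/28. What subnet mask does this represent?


/28 means 28 network bits, 4 host bits
Binary: 11111111111111111111111111110000
Mask: 255.255.255.240


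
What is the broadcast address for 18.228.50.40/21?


Network: 18.228.48.0/21
Host bits = 11
Set all host bits to 1:
Broadcast: 18.228.55.255


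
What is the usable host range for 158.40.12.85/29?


Network: 158.40.12.80
Broadcast: 158.40.12.87
First usable = network + 1
Last usable = broadcast - 1
Range: 158.40.12.81 to 158.40.12.86


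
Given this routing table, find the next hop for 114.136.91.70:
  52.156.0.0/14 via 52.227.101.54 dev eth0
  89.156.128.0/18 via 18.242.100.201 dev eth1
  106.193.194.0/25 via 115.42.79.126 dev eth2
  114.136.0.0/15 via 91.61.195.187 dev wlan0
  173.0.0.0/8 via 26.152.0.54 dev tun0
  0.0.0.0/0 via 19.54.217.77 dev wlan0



Longest prefix match for 114.136.91.70:
  /14 52.156.0.0: no
  /18 89.156.128.0: no
  /25 106.193.194.0: no
  /15 114.136.0.0: MATCH
  /8 173.0.0.0: no
  /0 0.0.0.0: MATCH
Selected: next-hop 91.61.195.187 via wlan0 (matched /15)


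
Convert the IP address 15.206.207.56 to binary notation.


15 = 00001111
206 = 11001110
207 = 11001111
56 = 00111000
Binary: 00001111.11001110.11001111.00111000


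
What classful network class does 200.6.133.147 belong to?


First octet: 200
Binary: 11001000
110xxxxx -> Class C (192-223)
Class C, default mask 255.255.255.0 (/24)


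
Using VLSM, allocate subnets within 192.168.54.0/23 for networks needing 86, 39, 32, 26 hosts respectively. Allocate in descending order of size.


86 hosts -> /25 (126 usable): 192.168.54.0/25
39 hosts -> /26 (62 usable): 192.168.54.128/26
32 hosts -> /26 (62 usable): 192.168.54.192/26
26 hosts -> /27 (30 usable): 192.168.55.0/27
Allocation: 192.168.54.0/25 (86 hosts, 126 usable); 192.168.54.128/26 (39 hosts, 62 usable); 192.168.54.192/26 (32 hosts, 62 usable); 192.168.55.0/27 (26 hosts, 30 usable)


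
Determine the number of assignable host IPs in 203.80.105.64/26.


Host bits = 32 - 26 = 6
Total addresses = 2^6 = 64
Usable = total - 2 (network and broadcast)
Usable hosts: 62


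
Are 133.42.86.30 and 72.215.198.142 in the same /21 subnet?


Mask: 255.255.248.0
133.42.86.30 AND mask = 133.42.80.0
72.215.198.142 AND mask = 72.215.192.0
No, different subnets (133.42.80.0 vs 72.215.192.0)


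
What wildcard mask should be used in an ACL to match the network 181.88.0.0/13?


Subnet mask: 255.248.0.0
Wildcard = 255.255.255.255 - subnet mask
255 - 255 = 0
255 - 248 = 7
255 - 0 = 255
255 - 0 = 255
Wildcard: 0.7.255.255


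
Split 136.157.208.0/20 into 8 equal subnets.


New prefix = 20 + 3 = 23
Each subnet has 512 addresses
  136.157.208.0/23
  136.157.210.0/23
  136.157.212.0/23
  136.157.214.0/23
  136.157.216.0/23
  136.157.218.0/23
  136.157.220.0/23
  136.157.222.0/23
Subnets: 136.157.208.0/23, 136.157.210.0/23, 136.157.212.0/23, 136.157.214.0/23, 136.157.216.0/23, 136.157.218.0/23, 136.157.220.0/23, 136.157.222.0/23


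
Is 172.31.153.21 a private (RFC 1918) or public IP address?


RFC 1918 private ranges:
  10.0.0.0/8 (10.0.0.0 - 10.255.255.255)
  172.16.0.0/12 (172.16.0.0 - 172.31.255.255)
  192.168.0.0/16 (192.168.0.0 - 192.168.255.255)
Private (in 172.16.0.0/12)


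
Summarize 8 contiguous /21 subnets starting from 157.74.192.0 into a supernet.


Original prefix: /21
Number of subnets: 8 = 2^3
New prefix = 21 - 3 = 18
Supernet: 157.74.192.0/18


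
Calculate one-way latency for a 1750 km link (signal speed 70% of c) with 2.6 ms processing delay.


Speed = 0.7 * 3e5 km/s = 210000 km/s
Propagation delay = 1750 / 210000 = 0.0083 s = 8.3333 ms
Processing delay = 2.6 ms
Total one-way latency = 10.9333 ms


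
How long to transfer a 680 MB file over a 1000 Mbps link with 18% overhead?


Effective throughput = 1000 * (1 - 18/100) = 820.0 Mbps
File size in Mb = 680 * 8 = 5440 Mb
Time = 5440 / 820.0
Time = 6.6341 seconds


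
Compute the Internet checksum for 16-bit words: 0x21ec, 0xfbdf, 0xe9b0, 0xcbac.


Sum all words (with carry folding):
+ 0x21ec = 0x21ec
+ 0xfbdf = 0x1dcc
+ 0xe9b0 = 0x077d
+ 0xcbac = 0xd329
One's complement: ~0xd329
Checksum = 0x2cd6


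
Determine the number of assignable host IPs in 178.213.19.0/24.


Host bits = 32 - 24 = 8
Total addresses = 2^8 = 256
Usable = total - 2 (network and broadcast)
Usable hosts: 254


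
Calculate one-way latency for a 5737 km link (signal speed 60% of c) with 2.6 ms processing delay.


Speed = 0.6 * 3e5 km/s = 180000 km/s
Propagation delay = 5737 / 180000 = 0.0319 s = 31.8722 ms
Processing delay = 2.6 ms
Total one-way latency = 34.4722 ms


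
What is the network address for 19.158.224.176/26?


IP:   00010011.10011110.11100000.10110000
Mask: 11111111.11111111.11111111.11000000
AND operation:
Net:  00010011.10011110.11100000.10000000
Network: 19.158.224.128/26


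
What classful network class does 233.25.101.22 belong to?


First octet: 233
Binary: 11101001
1110xxxx -> Class D (224-239)
Class D (multicast), default mask N/A


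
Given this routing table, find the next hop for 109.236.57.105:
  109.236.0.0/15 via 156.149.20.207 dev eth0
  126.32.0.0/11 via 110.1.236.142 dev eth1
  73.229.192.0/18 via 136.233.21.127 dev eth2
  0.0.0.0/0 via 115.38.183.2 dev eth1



Longest prefix match for 109.236.57.105:
  /15 109.236.0.0: MATCH
  /11 126.32.0.0: no
  /18 73.229.192.0: no
  /0 0.0.0.0: MATCH
Selected: next-hop 156.149.20.207 via eth0 (matched /15)


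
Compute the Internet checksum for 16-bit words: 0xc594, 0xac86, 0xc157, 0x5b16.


Sum all words (with carry folding):
+ 0xc594 = 0xc594
+ 0xac86 = 0x721b
+ 0xc157 = 0x3373
+ 0x5b16 = 0x8e89
One's complement: ~0x8e89
Checksum = 0x7176


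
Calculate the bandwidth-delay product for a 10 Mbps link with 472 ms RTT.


BDP = bandwidth * RTT
= 10 Mbps * 472 ms
= 10 * 1e6 * 472 / 1000 bits
= 4720000 bits
= 590000 bytes
= 576.1719 KB
BDP = 4720000 bits (590000 bytes)


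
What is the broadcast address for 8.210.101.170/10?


Network: 8.192.0.0/10
Host bits = 22
Set all host bits to 1:
Broadcast: 8.255.255.255


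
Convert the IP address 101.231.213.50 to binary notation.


101 = 01100101
231 = 11100111
213 = 11010101
50 = 00110010
Binary: 01100101.11100111.11010101.00110010


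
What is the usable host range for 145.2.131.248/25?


Network: 145.2.131.128
Broadcast: 145.2.131.255
First usable = network + 1
Last usable = broadcast - 1
Range: 145.2.131.129 to 145.2.131.254


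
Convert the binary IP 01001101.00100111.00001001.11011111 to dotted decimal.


01001101 = 77
00100111 = 39
00001001 = 9
11011111 = 223
IP: 77.39.9.223


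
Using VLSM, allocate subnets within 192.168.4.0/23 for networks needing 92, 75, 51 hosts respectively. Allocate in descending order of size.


92 hosts -> /25 (126 usable): 192.168.4.0/25
75 hosts -> /25 (126 usable): 192.168.4.128/25
51 hosts -> /26 (62 usable): 192.168.5.0/26
Allocation: 192.168.4.0/25 (92 hosts, 126 usable); 192.168.4.128/25 (75 hosts, 126 usable); 192.168.5.0/26 (51 hosts, 62 usable)


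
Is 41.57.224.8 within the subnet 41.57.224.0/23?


Subnet network: 41.57.224.0
Test IP AND mask: 41.57.224.0
Yes, 41.57.224.8 is in 41.57.224.0/23


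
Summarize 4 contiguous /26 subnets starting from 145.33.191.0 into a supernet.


Original prefix: /26
Number of subnets: 4 = 2^2
New prefix = 26 - 2 = 24
Supernet: 145.33.191.0/24


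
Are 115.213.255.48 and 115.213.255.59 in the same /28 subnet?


Mask: 255.255.255.240
115.213.255.48 AND mask = 115.213.255.48
115.213.255.59 AND mask = 115.213.255.48
Yes, same subnet (115.213.255.48)


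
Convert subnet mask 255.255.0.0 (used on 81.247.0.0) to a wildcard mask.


Subnet mask: 255.255.0.0
Wildcard = 255.255.255.255 - subnet mask
255 - 255 = 0
255 - 255 = 0
255 - 0 = 255
255 - 0 = 255
Wildcard: 0.0.255.255


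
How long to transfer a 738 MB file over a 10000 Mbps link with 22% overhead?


Effective throughput = 10000 * (1 - 22/100) = 7800 Mbps
File size in Mb = 738 * 8 = 5904 Mb
Time = 5904 / 7800
Time = 0.7569 seconds


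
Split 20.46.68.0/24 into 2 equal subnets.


New prefix = 24 + 1 = 25
Each subnet has 128 addresses
  20.46.68.0/25
  20.46.68.128/25
Subnets: 20.46.68.0/25, 20.46.68.128/25


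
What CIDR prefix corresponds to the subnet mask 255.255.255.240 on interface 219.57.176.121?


Binary: 11111111.11111111.11111111.11110000
Count leading 1s
Prefix: /28


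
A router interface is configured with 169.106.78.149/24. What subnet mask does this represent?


/24 means 24 network bits, 8 host bits
Binary: 11111111111111111111111100000000
Mask: 255.255.255.0


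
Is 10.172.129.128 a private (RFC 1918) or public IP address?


RFC 1918 private ranges:
  10.0.0.0/8 (10.0.0.0 - 10.255.255.255)
  172.16.0.0/12 (172.16.0.0 - 172.31.255.255)
  192.168.0.0/16 (192.168.0.0 - 192.168.255.255)
Private (in 10.0.0.0/8)


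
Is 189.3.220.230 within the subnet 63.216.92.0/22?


Subnet network: 63.216.92.0
Test IP AND mask: 189.3.220.0
No, 189.3.220.230 is not in 63.216.92.0/22


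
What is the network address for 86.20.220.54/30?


IP:   01010110.00010100.11011100.00110110
Mask: 11111111.11111111.11111111.11111100
AND operation:
Net:  01010110.00010100.11011100.00110100
Network: 86.20.220.52/30


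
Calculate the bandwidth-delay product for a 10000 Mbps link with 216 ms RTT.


BDP = bandwidth * RTT
= 10000 Mbps * 216 ms
= 10000 * 1e6 * 216 / 1000 bits
= 2160000000 bits
= 270000000 bytes
= 263671.875 KB
BDP = 2160000000 bits (270000000 bytes)


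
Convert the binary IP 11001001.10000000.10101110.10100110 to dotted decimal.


11001001 = 201
10000000 = 128
10101110 = 174
10100110 = 166
IP: 201.128.174.166


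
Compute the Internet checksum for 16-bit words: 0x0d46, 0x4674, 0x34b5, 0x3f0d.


Sum all words (with carry folding):
+ 0x0d46 = 0x0d46
+ 0x4674 = 0x53ba
+ 0x34b5 = 0x886f
+ 0x3f0d = 0xc77c
One's complement: ~0xc77c
Checksum = 0x3883


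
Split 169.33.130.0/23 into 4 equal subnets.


New prefix = 23 + 2 = 25
Each subnet has 128 addresses
  169.33.130.0/25
  169.33.130.128/25
  169.33.131.0/25
  169.33.131.128/25
Subnets: 169.33.130.0/25, 169.33.130.128/25, 169.33.131.0/25, 169.33.131.128/25


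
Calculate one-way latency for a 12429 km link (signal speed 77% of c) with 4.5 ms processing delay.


Speed = 0.77 * 3e5 km/s = 231000 km/s
Propagation delay = 12429 / 231000 = 0.0538 s = 53.8052 ms
Processing delay = 4.5 ms
Total one-way latency = 58.3052 ms


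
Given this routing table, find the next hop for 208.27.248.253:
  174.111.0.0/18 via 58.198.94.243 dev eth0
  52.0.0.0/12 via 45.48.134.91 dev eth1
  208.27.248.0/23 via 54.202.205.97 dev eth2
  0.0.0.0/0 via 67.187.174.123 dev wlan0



Longest prefix match for 208.27.248.253:
  /18 174.111.0.0: no
  /12 52.0.0.0: no
  /23 208.27.248.0: MATCH
  /0 0.0.0.0: MATCH
Selected: next-hop 54.202.205.97 via eth2 (matched /23)


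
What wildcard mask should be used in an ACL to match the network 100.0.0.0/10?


Subnet mask: 255.192.0.0
Wildcard = 255.255.255.255 - subnet mask
255 - 255 = 0
255 - 192 = 63
255 - 0 = 255
255 - 0 = 255
Wildcard: 0.63.255.255


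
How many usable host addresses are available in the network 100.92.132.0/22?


Host bits = 32 - 22 = 10
Total addresses = 2^10 = 1024
Usable = total - 2 (network and broadcast)
Usable hosts: 1022


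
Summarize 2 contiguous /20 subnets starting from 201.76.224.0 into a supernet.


Original prefix: /20
Number of subnets: 2 = 2^1
New prefix = 20 - 1 = 19
Supernet: 201.76.224.0/19


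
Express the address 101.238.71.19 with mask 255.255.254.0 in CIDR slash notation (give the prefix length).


Binary: 11111111.11111111.11111110.00000000
Count leading 1s
Prefix: /23


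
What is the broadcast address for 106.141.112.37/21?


Network: 106.141.112.0/21
Host bits = 11
Set all host bits to 1:
Broadcast: 106.141.119.255


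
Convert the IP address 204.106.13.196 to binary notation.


204 = 11001100
106 = 01101010
13 = 00001101
196 = 11000100
Binary: 11001100.01101010.00001101.11000100


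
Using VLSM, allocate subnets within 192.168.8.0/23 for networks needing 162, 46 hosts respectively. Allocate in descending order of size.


162 hosts -> /24 (254 usable): 192.168.8.0/24
46 hosts -> /26 (62 usable): 192.168.9.0/26
Allocation: 192.168.8.0/24 (162 hosts, 254 usable); 192.168.9.0/26 (46 hosts, 62 usable)


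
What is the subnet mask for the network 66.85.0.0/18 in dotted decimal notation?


/18 means 18 network bits, 14 host bits
Binary: 11111111111111111100000000000000
Mask: 255.255.192.0


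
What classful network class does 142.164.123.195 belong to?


First octet: 142
Binary: 10001110
10xxxxxx -> Class B (128-191)
Class B, default mask 255.255.0.0 (/16)


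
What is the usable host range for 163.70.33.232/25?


Network: 163.70.33.128
Broadcast: 163.70.33.255
First usable = network + 1
Last usable = broadcast - 1
Range: 163.70.33.129 to 163.70.33.254


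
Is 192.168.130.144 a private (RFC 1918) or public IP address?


RFC 1918 private ranges:
  10.0.0.0/8 (10.0.0.0 - 10.255.255.255)
  172.16.0.0/12 (172.16.0.0 - 172.31.255.255)
  192.168.0.0/16 (192.168.0.0 - 192.168.255.255)
Private (in 192.168.0.0/16)


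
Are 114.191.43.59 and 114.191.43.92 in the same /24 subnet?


Mask: 255.255.255.0
114.191.43.59 AND mask = 114.191.43.0
114.191.43.92 AND mask = 114.191.43.0
Yes, same subnet (114.191.43.0)


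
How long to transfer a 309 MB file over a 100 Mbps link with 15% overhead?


Effective throughput = 100 * (1 - 15/100) = 85 Mbps
File size in Mb = 309 * 8 = 2472 Mb
Time = 2472 / 85
Time = 29.0824 seconds


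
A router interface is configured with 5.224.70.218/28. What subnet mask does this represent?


/28 means 28 network bits, 4 host bits
Binary: 11111111111111111111111111110000
Mask: 255.255.255.240


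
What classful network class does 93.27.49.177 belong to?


First octet: 93
Binary: 01011101
0xxxxxxx -> Class A (1-126)
Class A, default mask 255.0.0.0 (/8)


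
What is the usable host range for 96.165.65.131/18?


Network: 96.165.64.0
Broadcast: 96.165.127.255
First usable = network + 1
Last usable = broadcast - 1
Range: 96.165.64.1 to 96.165.127.254


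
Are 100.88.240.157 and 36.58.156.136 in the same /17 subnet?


Mask: 255.255.128.0
100.88.240.157 AND mask = 100.88.128.0
36.58.156.136 AND mask = 36.58.128.0
No, different subnets (100.88.128.0 vs 36.58.128.0)


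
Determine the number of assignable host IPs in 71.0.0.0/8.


Host bits = 32 - 8 = 24
Total addresses = 2^24 = 16777216
Usable = total - 2 (network and broadcast)
Usable hosts: 16777214


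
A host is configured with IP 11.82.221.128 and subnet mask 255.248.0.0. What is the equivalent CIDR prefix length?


Binary: 11111111.11111000.00000000.00000000
Count leading 1s
Prefix: /13


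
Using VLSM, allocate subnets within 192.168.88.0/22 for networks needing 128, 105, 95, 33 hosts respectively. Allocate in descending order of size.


128 hosts -> /24 (254 usable): 192.168.88.0/24
105 hosts -> /25 (126 usable): 192.168.89.0/25
95 hosts -> /25 (126 usable): 192.168.89.128/25
33 hosts -> /26 (62 usable): 192.168.90.0/26
Allocation: 192.168.88.0/24 (128 hosts, 254 usable); 192.168.89.0/25 (105 hosts, 126 usable); 192.168.89.128/25 (95 hosts, 126 usable); 192.168.90.0/26 (33 hosts, 62 usable)


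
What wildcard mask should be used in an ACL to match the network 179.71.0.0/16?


Subnet mask: 255.255.0.0
Wildcard = 255.255.255.255 - subnet mask
255 - 255 = 0
255 - 255 = 0
255 - 0 = 255
255 - 0 = 255
Wildcard: 0.0.255.255


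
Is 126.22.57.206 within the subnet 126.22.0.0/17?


Subnet network: 126.22.0.0
Test IP AND mask: 126.22.0.0
Yes, 126.22.57.206 is in 126.22.0.0/17


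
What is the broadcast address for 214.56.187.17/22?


Network: 214.56.184.0/22
Host bits = 10
Set all host bits to 1:
Broadcast: 214.56.187.255


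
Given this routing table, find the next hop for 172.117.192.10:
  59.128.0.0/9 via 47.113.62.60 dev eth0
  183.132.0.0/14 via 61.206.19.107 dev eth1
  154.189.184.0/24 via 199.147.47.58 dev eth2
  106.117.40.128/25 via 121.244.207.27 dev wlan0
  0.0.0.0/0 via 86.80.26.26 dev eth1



Longest prefix match for 172.117.192.10:
  /9 59.128.0.0: no
  /14 183.132.0.0: no
  /24 154.189.184.0: no
  /25 106.117.40.128: no
  /0 0.0.0.0: MATCH
Selected: next-hop 86.80.26.26 via eth1 (matched /0)


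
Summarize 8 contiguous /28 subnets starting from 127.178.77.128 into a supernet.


Original prefix: /28
Number of subnets: 8 = 2^3
New prefix = 28 - 3 = 25
Supernet: 127.178.77.128/25


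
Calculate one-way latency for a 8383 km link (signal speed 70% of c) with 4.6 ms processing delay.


Speed = 0.7 * 3e5 km/s = 210000 km/s
Propagation delay = 8383 / 210000 = 0.0399 s = 39.919 ms
Processing delay = 4.6 ms
Total one-way latency = 44.519 ms


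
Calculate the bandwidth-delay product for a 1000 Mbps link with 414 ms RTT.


BDP = bandwidth * RTT
= 1000 Mbps * 414 ms
= 1000 * 1e6 * 414 / 1000 bits
= 414000000 bits
= 51750000 bytes
= 50537.1094 KB
BDP = 414000000 bits (51750000 bytes)


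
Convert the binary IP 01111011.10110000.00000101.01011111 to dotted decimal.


01111011 = 123
10110000 = 176
00000101 = 5
01011111 = 95
IP: 123.176.5.95


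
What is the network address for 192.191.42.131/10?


IP:   11000000.10111111.00101010.10000011
Mask: 11111111.11000000.00000000.00000000
AND operation:
Net:  11000000.10000000.00000000.00000000
Network: 192.128.0.0/10


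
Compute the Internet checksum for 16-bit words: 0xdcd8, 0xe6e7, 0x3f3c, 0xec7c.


Sum all words (with carry folding):
+ 0xdcd8 = 0xdcd8
+ 0xe6e7 = 0xc3c0
+ 0x3f3c = 0x02fd
+ 0xec7c = 0xef79
One's complement: ~0xef79
Checksum = 0x1086


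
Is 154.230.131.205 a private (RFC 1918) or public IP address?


RFC 1918 private ranges:
  10.0.0.0/8 (10.0.0.0 - 10.255.255.255)
  172.16.0.0/12 (172.16.0.0 - 172.31.255.255)
  192.168.0.0/16 (192.168.0.0 - 192.168.255.255)
Public (not in any RFC 1918 range)


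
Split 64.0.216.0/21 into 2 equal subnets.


New prefix = 21 + 1 = 22
Each subnet has 1024 addresses
  64.0.216.0/22
  64.0.220.0/22
Subnets: 64.0.216.0/22, 64.0.220.0/22


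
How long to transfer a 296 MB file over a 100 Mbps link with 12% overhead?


Effective throughput = 100 * (1 - 12/100) = 88 Mbps
File size in Mb = 296 * 8 = 2368 Mb
Time = 2368 / 88
Time = 26.9091 seconds


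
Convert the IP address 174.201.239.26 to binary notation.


174 = 10101110
201 = 11001001
239 = 11101111
26 = 00011010
Binary: 10101110.11001001.11101111.00011010


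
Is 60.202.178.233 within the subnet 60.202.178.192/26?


Subnet network: 60.202.178.192
Test IP AND mask: 60.202.178.192
Yes, 60.202.178.233 is in 60.202.178.192/26


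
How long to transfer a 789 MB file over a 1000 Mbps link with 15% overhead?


Effective throughput = 1000 * (1 - 15/100) = 850 Mbps
File size in Mb = 789 * 8 = 6312 Mb
Time = 6312 / 850
Time = 7.4259 seconds


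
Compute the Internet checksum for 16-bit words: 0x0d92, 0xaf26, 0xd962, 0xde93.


Sum all words (with carry folding):
+ 0x0d92 = 0x0d92
+ 0xaf26 = 0xbcb8
+ 0xd962 = 0x961b
+ 0xde93 = 0x74af
One's complement: ~0x74af
Checksum = 0x8b50


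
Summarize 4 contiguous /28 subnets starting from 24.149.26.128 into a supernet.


Original prefix: /28
Number of subnets: 4 = 2^2
New prefix = 28 - 2 = 26
Supernet: 24.149.26.128/26


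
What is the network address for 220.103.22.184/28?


IP:   11011100.01100111.00010110.10111000
Mask: 11111111.11111111.11111111.11110000
AND operation:
Net:  11011100.01100111.00010110.10110000
Network: 220.103.22.176/28


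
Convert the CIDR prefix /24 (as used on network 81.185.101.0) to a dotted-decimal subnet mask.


/24 means 24 network bits, 8 host bits
Binary: 11111111111111111111111100000000
Mask: 255.255.255.0


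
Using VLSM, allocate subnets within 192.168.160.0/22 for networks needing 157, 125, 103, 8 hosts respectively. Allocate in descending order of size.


157 hosts -> /24 (254 usable): 192.168.160.0/24
125 hosts -> /25 (126 usable): 192.168.161.0/25
103 hosts -> /25 (126 usable): 192.168.161.128/25
8 hosts -> /28 (14 usable): 192.168.162.0/28
Allocation: 192.168.160.0/24 (157 hosts, 254 usable); 192.168.161.0/25 (125 hosts, 126 usable); 192.168.161.128/25 (103 hosts, 126 usable); 192.168.162.0/28 (8 hosts, 14 usable)


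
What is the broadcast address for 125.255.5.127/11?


Network: 125.224.0.0/11
Host bits = 21
Set all host bits to 1:
Broadcast: 125.255.255.255


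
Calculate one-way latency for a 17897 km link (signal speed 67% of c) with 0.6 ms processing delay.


Speed = 0.67 * 3e5 km/s = 201000 km/s
Propagation delay = 17897 / 201000 = 0.089 s = 89.0398 ms
Processing delay = 0.6 ms
Total one-way latency = 89.6398 ms


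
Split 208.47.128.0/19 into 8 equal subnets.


New prefix = 19 + 3 = 22
Each subnet has 1024 addresses
  208.47.128.0/22
  208.47.132.0/22
  208.47.136.0/22
  208.47.140.0/22
  208.47.144.0/22
  208.47.148.0/22
  208.47.152.0/22
  208.47.156.0/22
Subnets: 208.47.128.0/22, 208.47.132.0/22, 208.47.136.0/22, 208.47.140.0/22, 208.47.144.0/22, 208.47.148.0/22, 208.47.152.0/22, 208.47.156.0/22


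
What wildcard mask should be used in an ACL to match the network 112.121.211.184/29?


Subnet mask: 255.255.255.248
Wildcard = 255.255.255.255 - subnet mask
255 - 255 = 0
255 - 255 = 0
255 - 255 = 0
255 - 248 = 7
Wildcard: 0.0.0.7


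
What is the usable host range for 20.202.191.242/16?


Network: 20.202.0.0
Broadcast: 20.202.255.255
First usable = network + 1
Last usable = broadcast - 1
Range: 20.202.0.1 to 20.202.255.254


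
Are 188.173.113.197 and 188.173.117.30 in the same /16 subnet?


Mask: 255.255.0.0
188.173.113.197 AND mask = 188.173.0.0
188.173.117.30 AND mask = 188.173.0.0
Yes, same subnet (188.173.0.0)


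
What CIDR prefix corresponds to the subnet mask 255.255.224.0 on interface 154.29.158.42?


Binary: 11111111.11111111.11100000.00000000
Count leading 1s
Prefix: /19


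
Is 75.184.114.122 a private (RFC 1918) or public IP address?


RFC 1918 private ranges:
  10.0.0.0/8 (10.0.0.0 - 10.255.255.255)
  172.16.0.0/12 (172.16.0.0 - 172.31.255.255)
  192.168.0.0/16 (192.168.0.0 - 192.168.255.255)
Public (not in any RFC 1918 range)


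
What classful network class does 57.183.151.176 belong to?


First octet: 57
Binary: 00111001
0xxxxxxx -> Class A (1-126)
Class A, default mask 255.0.0.0 (/8)


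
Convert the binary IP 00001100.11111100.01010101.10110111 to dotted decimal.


00001100 = 12
11111100 = 252
01010101 = 85
10110111 = 183
IP: 12.252.85.183


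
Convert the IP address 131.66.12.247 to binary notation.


131 = 10000011
66 = 01000010
12 = 00001100
247 = 11110111
Binary: 10000011.01000010.00001100.11110111


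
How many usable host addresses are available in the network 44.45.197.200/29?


Host bits = 32 - 29 = 3
Total addresses = 2^3 = 8
Usable = total - 2 (network and broadcast)
Usable hosts: 6


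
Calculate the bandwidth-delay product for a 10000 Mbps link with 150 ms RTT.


BDP = bandwidth * RTT
= 10000 Mbps * 150 ms
= 10000 * 1e6 * 150 / 1000 bits
= 1500000000 bits
= 187500000 bytes
= 183105.4688 KB
BDP = 1500000000 bits (187500000 bytes)


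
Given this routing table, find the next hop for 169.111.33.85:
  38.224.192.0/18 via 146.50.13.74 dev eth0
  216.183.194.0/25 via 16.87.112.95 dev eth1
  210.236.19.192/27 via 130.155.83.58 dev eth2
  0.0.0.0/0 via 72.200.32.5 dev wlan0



Longest prefix match for 169.111.33.85:
  /18 38.224.192.0: no
  /25 216.183.194.0: no
  /27 210.236.19.192: no
  /0 0.0.0.0: MATCH
Selected: next-hop 72.200.32.5 via wlan0 (matched /0)


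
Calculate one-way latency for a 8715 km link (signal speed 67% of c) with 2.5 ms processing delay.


Speed = 0.67 * 3e5 km/s = 201000 km/s
Propagation delay = 8715 / 201000 = 0.0434 s = 43.3582 ms
Processing delay = 2.5 ms
Total one-way latency = 45.8582 ms


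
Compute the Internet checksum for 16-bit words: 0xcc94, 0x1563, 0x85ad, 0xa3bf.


Sum all words (with carry folding):
+ 0xcc94 = 0xcc94
+ 0x1563 = 0xe1f7
+ 0x85ad = 0x67a5
+ 0xa3bf = 0x0b65
One's complement: ~0x0b65
Checksum = 0xf49a


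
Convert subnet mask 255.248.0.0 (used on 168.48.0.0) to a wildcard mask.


Subnet mask: 255.248.0.0
Wildcard = 255.255.255.255 - subnet mask
255 - 255 = 0
255 - 248 = 7
255 - 0 = 255
255 - 0 = 255
Wildcard: 0.7.255.255


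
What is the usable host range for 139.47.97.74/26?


Network: 139.47.97.64
Broadcast: 139.47.97.127
First usable = network + 1
Last usable = broadcast - 1
Range: 139.47.97.65 to 139.47.97.126


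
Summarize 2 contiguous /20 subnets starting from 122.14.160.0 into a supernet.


Original prefix: /20
Number of subnets: 2 = 2^1
New prefix = 20 - 1 = 19
Supernet: 122.14.160.0/19


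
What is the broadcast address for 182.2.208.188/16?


Network: 182.2.0.0/16
Host bits = 16
Set all host bits to 1:
Broadcast: 182.2.255.255


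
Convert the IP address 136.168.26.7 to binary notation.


136 = 10001000
168 = 10101000
26 = 00011010
7 = 00000111
Binary: 10001000.10101000.00011010.00000111


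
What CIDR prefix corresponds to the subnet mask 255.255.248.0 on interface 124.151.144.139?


Binary: 11111111.11111111.11111000.00000000
Count leading 1s
Prefix: /21


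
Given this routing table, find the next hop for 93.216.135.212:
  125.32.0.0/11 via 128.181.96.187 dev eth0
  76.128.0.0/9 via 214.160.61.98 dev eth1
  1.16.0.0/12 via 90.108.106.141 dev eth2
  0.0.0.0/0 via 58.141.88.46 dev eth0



Longest prefix match for 93.216.135.212:
  /11 125.32.0.0: no
  /9 76.128.0.0: no
  /12 1.16.0.0: no
  /0 0.0.0.0: MATCH
Selected: next-hop 58.141.88.46 via eth0 (matched /0)


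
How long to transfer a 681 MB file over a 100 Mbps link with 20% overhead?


Effective throughput = 100 * (1 - 20/100) = 80 Mbps
File size in Mb = 681 * 8 = 5448 Mb
Time = 5448 / 80
Time = 68.1 seconds


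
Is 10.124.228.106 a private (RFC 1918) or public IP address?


RFC 1918 private ranges:
  10.0.0.0/8 (10.0.0.0 - 10.255.255.255)
  172.16.0.0/12 (172.16.0.0 - 172.31.255.255)
  192.168.0.0/16 (192.168.0.0 - 192.168.255.255)
Private (in 10.0.0.0/8)


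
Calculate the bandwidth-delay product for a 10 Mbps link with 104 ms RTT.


BDP = bandwidth * RTT
= 10 Mbps * 104 ms
= 10 * 1e6 * 104 / 1000 bits
= 1040000 bits
= 130000 bytes
= 126.9531 KB
BDP = 1040000 bits (130000 bytes)


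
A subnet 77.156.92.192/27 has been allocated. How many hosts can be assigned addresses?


Host bits = 32 - 27 = 5
Total addresses = 2^5 = 32
Usable = total - 2 (network and broadcast)
Usable hosts: 30


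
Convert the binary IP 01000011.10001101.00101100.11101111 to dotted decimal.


01000011 = 67
10001101 = 141
00101100 = 44
11101111 = 239
IP: 67.141.44.239


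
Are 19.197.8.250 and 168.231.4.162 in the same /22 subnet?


Mask: 255.255.252.0
19.197.8.250 AND mask = 19.197.8.0
168.231.4.162 AND mask = 168.231.4.0
No, different subnets (19.197.8.0 vs 168.231.4.0)


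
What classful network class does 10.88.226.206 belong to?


First octet: 10
Binary: 00001010
0xxxxxxx -> Class A (1-126)
Class A, default mask 255.0.0.0 (/8)


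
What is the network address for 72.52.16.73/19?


IP:   01001000.00110100.00010000.01001001
Mask: 11111111.11111111.11100000.00000000
AND operation:
Net:  01001000.00110100.00000000.00000000
Network: 72.52.0.0/19


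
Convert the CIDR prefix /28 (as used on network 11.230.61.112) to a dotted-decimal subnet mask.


/28 means 28 network bits, 4 host bits
Binary: 11111111111111111111111111110000
Mask: 255.255.255.240


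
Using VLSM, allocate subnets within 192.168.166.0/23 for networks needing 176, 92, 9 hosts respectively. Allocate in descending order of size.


176 hosts -> /24 (254 usable): 192.168.166.0/24
92 hosts -> /25 (126 usable): 192.168.167.0/25
9 hosts -> /28 (14 usable): 192.168.167.128/28
Allocation: 192.168.166.0/24 (176 hosts, 254 usable); 192.168.167.0/25 (92 hosts, 126 usable); 192.168.167.128/28 (9 hosts, 14 usable)


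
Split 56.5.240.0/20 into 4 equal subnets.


New prefix = 20 + 2 = 22
Each subnet has 1024 addresses
  56.5.240.0/22
  56.5.244.0/22
  56.5.248.0/22
  56.5.252.0/22
Subnets: 56.5.240.0/22, 56.5.244.0/22, 56.5.248.0/22, 56.5.252.0/22


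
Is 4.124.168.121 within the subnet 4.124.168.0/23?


Subnet network: 4.124.168.0
Test IP AND mask: 4.124.168.0
Yes, 4.124.168.121 is in 4.124.168.0/23


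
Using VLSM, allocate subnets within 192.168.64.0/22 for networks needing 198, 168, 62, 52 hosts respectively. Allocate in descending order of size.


198 hosts -> /24 (254 usable): 192.168.64.0/24
168 hosts -> /24 (254 usable): 192.168.65.0/24
62 hosts -> /26 (62 usable): 192.168.66.0/26
52 hosts -> /26 (62 usable): 192.168.66.64/26
Allocation: 192.168.64.0/24 (198 hosts, 254 usable); 192.168.65.0/24 (168 hosts, 254 usable); 192.168.66.0/26 (62 hosts, 62 usable); 192.168.66.64/26 (52 hosts, 62 usable)


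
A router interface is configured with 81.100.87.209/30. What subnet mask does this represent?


/30 means 30 network bits, 2 host bits
Binary: 11111111111111111111111111111100
Mask: 255.255.255.252


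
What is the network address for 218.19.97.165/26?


IP:   11011010.00010011.01100001.10100101
Mask: 11111111.11111111.11111111.11000000
AND operation:
Net:  11011010.00010011.01100001.10000000
Network: 218.19.97.128/26


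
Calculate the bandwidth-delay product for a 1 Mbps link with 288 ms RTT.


BDP = bandwidth * RTT
= 1 Mbps * 288 ms
= 1 * 1e6 * 288 / 1000 bits
= 288000 bits
= 36000 bytes
= 35.1562 KB
BDP = 288000 bits (36000 bytes)


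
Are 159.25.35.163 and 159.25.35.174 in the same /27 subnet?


Mask: 255.255.255.224
159.25.35.163 AND mask = 159.25.35.160
159.25.35.174 AND mask = 159.25.35.160
Yes, same subnet (159.25.35.160)


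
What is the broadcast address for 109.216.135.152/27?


Network: 109.216.135.128/27
Host bits = 5
Set all host bits to 1:
Broadcast: 109.216.135.159


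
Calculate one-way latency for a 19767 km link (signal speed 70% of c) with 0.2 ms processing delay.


Speed = 0.7 * 3e5 km/s = 210000 km/s
Propagation delay = 19767 / 210000 = 0.0941 s = 94.1286 ms
Processing delay = 0.2 ms
Total one-way latency = 94.3286 ms


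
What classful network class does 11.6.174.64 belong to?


First octet: 11
Binary: 00001011
0xxxxxxx -> Class A (1-126)
Class A, default mask 255.0.0.0 (/8)


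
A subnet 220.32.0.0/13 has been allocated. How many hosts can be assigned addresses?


Host bits = 32 - 13 = 19
Total addresses = 2^19 = 524288
Usable = total - 2 (network and broadcast)
Usable hosts: 524286


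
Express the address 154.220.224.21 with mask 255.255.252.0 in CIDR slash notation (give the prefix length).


Binary: 11111111.11111111.11111100.00000000
Count leading 1s
Prefix: /22
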